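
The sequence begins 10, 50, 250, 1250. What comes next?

Ratios: 50 / 10 = 5.0
This is a geometric sequence with common ratio r = 5.
Next term = 1250 * 5 = 6250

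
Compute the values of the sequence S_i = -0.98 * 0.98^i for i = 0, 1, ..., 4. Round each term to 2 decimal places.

This is a geometric sequence.
i=0: S_0 = -0.98 * 0.98^0 = -0.98
i=1: S_1 = -0.98 * 0.98^1 ≈ -0.96
i=2: S_2 = -0.98 * 0.98^2 ≈ -0.94
i=3: S_3 = -0.98 * 0.98^3 ≈ -0.92
i=4: S_4 = -0.98 * 0.98^4 ≈ -0.9
The first 5 terms are: [-0.98, -0.96, -0.94, -0.92, -0.9]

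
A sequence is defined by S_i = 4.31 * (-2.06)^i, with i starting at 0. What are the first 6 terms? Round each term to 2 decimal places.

This is a geometric sequence.
i=0: S_0 = 4.31 * (-2.06)^0 = 4.31
i=1: S_1 = 4.31 * (-2.06)^1 ≈ -8.88
i=2: S_2 = 4.31 * (-2.06)^2 ≈ 18.29
i=3: S_3 = 4.31 * (-2.06)^3 ≈ -37.68
i=4: S_4 = 4.31 * (-2.06)^4 ≈ 77.62
i=5: S_5 = 4.31 * (-2.06)^5 ≈ -159.89
The first 6 terms are: [4.31, -8.88, 18.29, -37.68, 77.62, -159.89]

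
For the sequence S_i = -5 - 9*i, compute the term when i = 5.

S_5 = -5 + -9*5 = -5 + -45 = -50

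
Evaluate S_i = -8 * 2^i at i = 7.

S_7 = -8 * 2^7 = -8 * 128 = -1024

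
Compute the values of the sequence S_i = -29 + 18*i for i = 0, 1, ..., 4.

This is an arithmetic sequence.
i=0: S_0 = -29 + 18*0 = -29
i=1: S_1 = -29 + 18*1 = -11
i=2: S_2 = -29 + 18*2 = 7
i=3: S_3 = -29 + 18*3 = 25
i=4: S_4 = -29 + 18*4 = 43
The first 5 terms are: [-29, -11, 7, 25, 43]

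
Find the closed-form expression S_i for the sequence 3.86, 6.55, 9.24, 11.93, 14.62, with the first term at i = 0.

Check differences: 6.55 - 3.86 = 2.69
9.24 - 6.55 = 2.69
Common difference d = 2.69.
First term a = 3.86.
Formula: S_i = 3.86 + 2.69*i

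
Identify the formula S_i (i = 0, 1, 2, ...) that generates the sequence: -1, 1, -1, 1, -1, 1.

Check ratios: 1 / -1 = -1.0
Common ratio r = -1.
First term a = -1.
Formula: S_i = -1 * (-1)^i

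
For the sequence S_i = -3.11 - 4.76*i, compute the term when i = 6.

S_6 = -3.11 + -4.76*6 = -3.11 + -28.56 = -31.67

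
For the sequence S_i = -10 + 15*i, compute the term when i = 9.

S_9 = -10 + 15*9 = -10 + 135 = 125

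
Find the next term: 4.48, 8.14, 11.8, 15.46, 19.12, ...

Differences: 8.14 - 4.48 = 3.66
This is an arithmetic sequence with common difference d = 3.66.
Next term = 19.12 + 3.66 = 22.78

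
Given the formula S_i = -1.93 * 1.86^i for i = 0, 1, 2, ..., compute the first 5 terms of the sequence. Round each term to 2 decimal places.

This is a geometric sequence.
i=0: S_0 = -1.93 * 1.86^0 = -1.93
i=1: S_1 = -1.93 * 1.86^1 ≈ -3.59
i=2: S_2 = -1.93 * 1.86^2 ≈ -6.68
i=3: S_3 = -1.93 * 1.86^3 ≈ -12.42
i=4: S_4 = -1.93 * 1.86^4 ≈ -23.1
The first 5 terms are: [-1.93, -3.59, -6.68, -12.42, -23.1]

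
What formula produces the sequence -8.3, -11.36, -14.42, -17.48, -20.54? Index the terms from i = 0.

Check differences: -11.36 - -8.3 = -3.06
-14.42 - -11.36 = -3.06
Common difference d = -3.06.
First term a = -8.3.
Formula: S_i = -8.30 - 3.06*i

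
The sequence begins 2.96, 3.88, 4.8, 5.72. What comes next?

Differences: 3.88 - 2.96 = 0.92
This is an arithmetic sequence with common difference d = 0.92.
Next term = 5.72 + 0.92 = 6.64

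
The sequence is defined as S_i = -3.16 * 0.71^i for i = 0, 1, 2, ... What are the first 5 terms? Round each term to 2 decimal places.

This is a geometric sequence.
i=0: S_0 = -3.16 * 0.71^0 = -3.16
i=1: S_1 = -3.16 * 0.71^1 ≈ -2.24
i=2: S_2 = -3.16 * 0.71^2 ≈ -1.59
i=3: S_3 = -3.16 * 0.71^3 ≈ -1.13
i=4: S_4 = -3.16 * 0.71^4 ≈ -0.8
The first 5 terms are: [-3.16, -2.24, -1.59, -1.13, -0.8]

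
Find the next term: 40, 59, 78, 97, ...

Differences: 59 - 40 = 19
This is an arithmetic sequence with common difference d = 19.
Next term = 97 + 19 = 116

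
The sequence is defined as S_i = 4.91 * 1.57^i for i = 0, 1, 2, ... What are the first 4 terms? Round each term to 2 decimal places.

This is a geometric sequence.
i=0: S_0 = 4.91 * 1.57^0 = 4.91
i=1: S_1 = 4.91 * 1.57^1 ≈ 7.71
i=2: S_2 = 4.91 * 1.57^2 ≈ 12.1
i=3: S_3 = 4.91 * 1.57^3 ≈ 19.0
The first 4 terms are: [4.91, 7.71, 12.1, 19.0]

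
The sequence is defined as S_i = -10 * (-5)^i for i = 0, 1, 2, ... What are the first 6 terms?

This is a geometric sequence.
i=0: S_0 = -10 * (-5)^0 = -10
i=1: S_1 = -10 * (-5)^1 = 50
i=2: S_2 = -10 * (-5)^2 = -250
i=3: S_3 = -10 * (-5)^3 = 1250
i=4: S_4 = -10 * (-5)^4 = -6250
i=5: S_5 = -10 * (-5)^5 = 31250
The first 6 terms are: [-10, 50, -250, 1250, -6250, 31250]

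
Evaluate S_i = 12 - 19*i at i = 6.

S_6 = 12 + -19*6 = 12 + -114 = -102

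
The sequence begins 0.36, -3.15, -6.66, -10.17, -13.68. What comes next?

Differences: -3.15 - 0.36 = -3.51
This is an arithmetic sequence with common difference d = -3.51.
Next term = -13.68 + -3.51 = -17.19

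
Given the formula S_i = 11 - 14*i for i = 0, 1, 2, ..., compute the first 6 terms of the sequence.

This is an arithmetic sequence.
i=0: S_0 = 11 + -14*0 = 11
i=1: S_1 = 11 + -14*1 = -3
i=2: S_2 = 11 + -14*2 = -17
i=3: S_3 = 11 + -14*3 = -31
i=4: S_4 = 11 + -14*4 = -45
i=5: S_5 = 11 + -14*5 = -59
The first 6 terms are: [11, -3, -17, -31, -45, -59]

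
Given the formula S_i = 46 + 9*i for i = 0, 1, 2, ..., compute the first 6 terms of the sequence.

This is an arithmetic sequence.
i=0: S_0 = 46 + 9*0 = 46
i=1: S_1 = 46 + 9*1 = 55
i=2: S_2 = 46 + 9*2 = 64
i=3: S_3 = 46 + 9*3 = 73
i=4: S_4 = 46 + 9*4 = 82
i=5: S_5 = 46 + 9*5 = 91
The first 6 terms are: [46, 55, 64, 73, 82, 91]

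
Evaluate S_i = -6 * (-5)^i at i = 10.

S_10 = -6 * (-5)^10 = -6 * 9765625 = -58593750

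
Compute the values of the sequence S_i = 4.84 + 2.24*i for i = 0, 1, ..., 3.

This is an arithmetic sequence.
i=0: S_0 = 4.84 + 2.24*0 = 4.84
i=1: S_1 = 4.84 + 2.24*1 = 7.08
i=2: S_2 = 4.84 + 2.24*2 = 9.32
i=3: S_3 = 4.84 + 2.24*3 = 11.56
The first 4 terms are: [4.84, 7.08, 9.32, 11.56]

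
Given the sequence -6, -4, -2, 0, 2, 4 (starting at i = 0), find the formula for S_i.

Check differences: -4 - -6 = 2
-2 - -4 = 2
Common difference d = 2.
First term a = -6.
Formula: S_i = -6 + 2*i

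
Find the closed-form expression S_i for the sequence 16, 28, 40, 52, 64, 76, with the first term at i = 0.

Check differences: 28 - 16 = 12
40 - 28 = 12
Common difference d = 12.
First term a = 16.
Formula: S_i = 16 + 12*i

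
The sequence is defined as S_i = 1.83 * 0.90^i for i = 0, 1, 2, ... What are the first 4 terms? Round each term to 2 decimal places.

This is a geometric sequence.
i=0: S_0 = 1.83 * 0.9^0 = 1.83
i=1: S_1 = 1.83 * 0.9^1 ≈ 1.65
i=2: S_2 = 1.83 * 0.9^2 ≈ 1.48
i=3: S_3 = 1.83 * 0.9^3 ≈ 1.33
The first 4 terms are: [1.83, 1.65, 1.48, 1.33]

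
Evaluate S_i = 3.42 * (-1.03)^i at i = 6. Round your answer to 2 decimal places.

S_6 = 3.42 * (-1.03)^6 ≈ 3.42 * 1.1941 ≈ 4.08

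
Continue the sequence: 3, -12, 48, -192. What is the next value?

Ratios: -12 / 3 = -4.0
This is a geometric sequence with common ratio r = -4.
Next term = -192 * -4 = 768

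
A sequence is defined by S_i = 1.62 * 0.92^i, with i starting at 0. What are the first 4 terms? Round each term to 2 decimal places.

This is a geometric sequence.
i=0: S_0 = 1.62 * 0.92^0 = 1.62
i=1: S_1 = 1.62 * 0.92^1 ≈ 1.49
i=2: S_2 = 1.62 * 0.92^2 ≈ 1.37
i=3: S_3 = 1.62 * 0.92^3 ≈ 1.26
The first 4 terms are: [1.62, 1.49, 1.37, 1.26]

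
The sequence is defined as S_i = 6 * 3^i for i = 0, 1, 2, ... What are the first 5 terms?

This is a geometric sequence.
i=0: S_0 = 6 * 3^0 = 6
i=1: S_1 = 6 * 3^1 = 18
i=2: S_2 = 6 * 3^2 = 54
i=3: S_3 = 6 * 3^3 = 162
i=4: S_4 = 6 * 3^4 = 486
The first 5 terms are: [6, 18, 54, 162, 486]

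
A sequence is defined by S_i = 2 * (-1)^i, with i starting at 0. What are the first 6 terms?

This is a geometric sequence.
i=0: S_0 = 2 * (-1)^0 = 2
i=1: S_1 = 2 * (-1)^1 = -2
i=2: S_2 = 2 * (-1)^2 = 2
i=3: S_3 = 2 * (-1)^3 = -2
i=4: S_4 = 2 * (-1)^4 = 2
i=5: S_5 = 2 * (-1)^5 = -2
The first 6 terms are: [2, -2, 2, -2, 2, -2]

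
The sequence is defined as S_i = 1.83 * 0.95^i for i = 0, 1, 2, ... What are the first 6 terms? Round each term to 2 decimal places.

This is a geometric sequence.
i=0: S_0 = 1.83 * 0.95^0 = 1.83
i=1: S_1 = 1.83 * 0.95^1 ≈ 1.74
i=2: S_2 = 1.83 * 0.95^2 ≈ 1.65
i=3: S_3 = 1.83 * 0.95^3 ≈ 1.57
i=4: S_4 = 1.83 * 0.95^4 ≈ 1.49
i=5: S_5 = 1.83 * 0.95^5 ≈ 1.42
The first 6 terms are: [1.83, 1.74, 1.65, 1.57, 1.49, 1.42]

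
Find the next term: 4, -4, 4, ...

Ratios: -4 / 4 = -1.0
This is a geometric sequence with common ratio r = -1.
Next term = 4 * -1 = -4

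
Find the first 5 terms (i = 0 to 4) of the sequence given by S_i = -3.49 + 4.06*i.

This is an arithmetic sequence.
i=0: S_0 = -3.49 + 4.06*0 = -3.49
i=1: S_1 = -3.49 + 4.06*1 = 0.57
i=2: S_2 = -3.49 + 4.06*2 = 4.63
i=3: S_3 = -3.49 + 4.06*3 = 8.69
i=4: S_4 = -3.49 + 4.06*4 = 12.75
The first 5 terms are: [-3.49, 0.57, 4.63, 8.69, 12.75]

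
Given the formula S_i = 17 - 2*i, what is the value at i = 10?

S_10 = 17 + -2*10 = 17 + -20 = -3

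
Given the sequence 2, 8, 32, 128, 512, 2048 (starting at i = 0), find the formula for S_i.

Check ratios: 8 / 2 = 4.0
Common ratio r = 4.
First term a = 2.
Formula: S_i = 2 * 4^i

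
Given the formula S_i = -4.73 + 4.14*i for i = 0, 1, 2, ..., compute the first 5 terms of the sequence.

This is an arithmetic sequence.
i=0: S_0 = -4.73 + 4.14*0 = -4.73
i=1: S_1 = -4.73 + 4.14*1 = -0.59
i=2: S_2 = -4.73 + 4.14*2 = 3.55
i=3: S_3 = -4.73 + 4.14*3 = 7.69
i=4: S_4 = -4.73 + 4.14*4 = 11.83
The first 5 terms are: [-4.73, -0.59, 3.55, 7.69, 11.83]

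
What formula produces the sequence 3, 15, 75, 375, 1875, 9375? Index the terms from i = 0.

Check ratios: 15 / 3 = 5.0
Common ratio r = 5.
First term a = 3.
Formula: S_i = 3 * 5^i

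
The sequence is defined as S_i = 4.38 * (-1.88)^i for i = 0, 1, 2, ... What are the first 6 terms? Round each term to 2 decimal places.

This is a geometric sequence.
i=0: S_0 = 4.38 * (-1.88)^0 = 4.38
i=1: S_1 = 4.38 * (-1.88)^1 ≈ -8.23
i=2: S_2 = 4.38 * (-1.88)^2 ≈ 15.48
i=3: S_3 = 4.38 * (-1.88)^3 ≈ -29.1
i=4: S_4 = 4.38 * (-1.88)^4 ≈ 54.71
i=5: S_5 = 4.38 * (-1.88)^5 ≈ -102.86
The first 6 terms are: [4.38, -8.23, 15.48, -29.1, 54.71, -102.86]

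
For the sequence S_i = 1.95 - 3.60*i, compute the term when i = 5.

S_5 = 1.95 + -3.6*5 = 1.95 + -18.0 = -16.05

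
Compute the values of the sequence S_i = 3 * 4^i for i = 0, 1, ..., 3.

This is a geometric sequence.
i=0: S_0 = 3 * 4^0 = 3
i=1: S_1 = 3 * 4^1 = 12
i=2: S_2 = 3 * 4^2 = 48
i=3: S_3 = 3 * 4^3 = 192
The first 4 terms are: [3, 12, 48, 192]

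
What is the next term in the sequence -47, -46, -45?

Differences: -46 - -47 = 1
This is an arithmetic sequence with common difference d = 1.
Next term = -45 + 1 = -44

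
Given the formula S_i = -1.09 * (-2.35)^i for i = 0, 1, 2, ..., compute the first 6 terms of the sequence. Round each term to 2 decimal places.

This is a geometric sequence.
i=0: S_0 = -1.09 * (-2.35)^0 = -1.09
i=1: S_1 = -1.09 * (-2.35)^1 ≈ 2.56
i=2: S_2 = -1.09 * (-2.35)^2 ≈ -6.02
i=3: S_3 = -1.09 * (-2.35)^3 ≈ 14.15
i=4: S_4 = -1.09 * (-2.35)^4 ≈ -33.24
i=5: S_5 = -1.09 * (-2.35)^5 ≈ 78.12
The first 6 terms are: [-1.09, 2.56, -6.02, 14.15, -33.24, 78.12]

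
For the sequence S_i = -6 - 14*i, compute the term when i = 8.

S_8 = -6 + -14*8 = -6 + -112 = -118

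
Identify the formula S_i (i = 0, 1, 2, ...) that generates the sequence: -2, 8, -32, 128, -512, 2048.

Check ratios: 8 / -2 = -4.0
Common ratio r = -4.
First term a = -2.
Formula: S_i = -2 * (-4)^i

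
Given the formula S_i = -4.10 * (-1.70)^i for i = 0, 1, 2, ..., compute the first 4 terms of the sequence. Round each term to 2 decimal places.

This is a geometric sequence.
i=0: S_0 = -4.1 * (-1.7)^0 = -4.1
i=1: S_1 = -4.1 * (-1.7)^1 = 6.97
i=2: S_2 = -4.1 * (-1.7)^2 ≈ -11.85
i=3: S_3 = -4.1 * (-1.7)^3 ≈ 20.14
The first 4 terms are: [-4.1, 6.97, -11.85, 20.14]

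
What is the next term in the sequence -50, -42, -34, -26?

Differences: -42 - -50 = 8
This is an arithmetic sequence with common difference d = 8.
Next term = -26 + 8 = -18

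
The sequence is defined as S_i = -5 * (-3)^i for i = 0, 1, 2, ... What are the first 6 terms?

This is a geometric sequence.
i=0: S_0 = -5 * (-3)^0 = -5
i=1: S_1 = -5 * (-3)^1 = 15
i=2: S_2 = -5 * (-3)^2 = -45
i=3: S_3 = -5 * (-3)^3 = 135
i=4: S_4 = -5 * (-3)^4 = -405
i=5: S_5 = -5 * (-3)^5 = 1215
The first 6 terms are: [-5, 15, -45, 135, -405, 1215]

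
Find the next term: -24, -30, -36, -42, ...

Differences: -30 - -24 = -6
This is an arithmetic sequence with common difference d = -6.
Next term = -42 + -6 = -48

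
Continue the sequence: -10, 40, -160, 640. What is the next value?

Ratios: 40 / -10 = -4.0
This is a geometric sequence with common ratio r = -4.
Next term = 640 * -4 = -2560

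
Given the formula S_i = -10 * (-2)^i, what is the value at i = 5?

S_5 = -10 * (-2)^5 = -10 * -32 = 320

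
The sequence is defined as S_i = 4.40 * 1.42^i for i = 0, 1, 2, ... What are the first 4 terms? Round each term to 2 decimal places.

This is a geometric sequence.
i=0: S_0 = 4.4 * 1.42^0 = 4.4
i=1: S_1 = 4.4 * 1.42^1 ≈ 6.25
i=2: S_2 = 4.4 * 1.42^2 ≈ 8.87
i=3: S_3 = 4.4 * 1.42^3 ≈ 12.6
The first 4 terms are: [4.4, 6.25, 8.87, 12.6]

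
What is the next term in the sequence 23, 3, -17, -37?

Differences: 3 - 23 = -20
This is an arithmetic sequence with common difference d = -20.
Next term = -37 + -20 = -57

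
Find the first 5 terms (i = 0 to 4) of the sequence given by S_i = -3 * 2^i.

This is a geometric sequence.
i=0: S_0 = -3 * 2^0 = -3
i=1: S_1 = -3 * 2^1 = -6
i=2: S_2 = -3 * 2^2 = -12
i=3: S_3 = -3 * 2^3 = -24
i=4: S_4 = -3 * 2^4 = -48
The first 5 terms are: [-3, -6, -12, -24, -48]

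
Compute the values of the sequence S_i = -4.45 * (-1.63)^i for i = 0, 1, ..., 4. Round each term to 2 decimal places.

This is a geometric sequence.
i=0: S_0 = -4.45 * (-1.63)^0 = -4.45
i=1: S_1 = -4.45 * (-1.63)^1 ≈ 7.25
i=2: S_2 = -4.45 * (-1.63)^2 ≈ -11.82
i=3: S_3 = -4.45 * (-1.63)^3 ≈ 19.27
i=4: S_4 = -4.45 * (-1.63)^4 ≈ -31.41
The first 5 terms are: [-4.45, 7.25, -11.82, 19.27, -31.41]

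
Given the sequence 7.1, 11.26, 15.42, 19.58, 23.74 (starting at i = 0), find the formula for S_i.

Check differences: 11.26 - 7.1 = 4.16
15.42 - 11.26 = 4.16
Common difference d = 4.16.
First term a = 7.1.
Formula: S_i = 7.10 + 4.16*i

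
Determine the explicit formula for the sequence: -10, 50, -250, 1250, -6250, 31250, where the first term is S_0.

Check ratios: 50 / -10 = -5.0
Common ratio r = -5.
First term a = -10.
Formula: S_i = -10 * (-5)^i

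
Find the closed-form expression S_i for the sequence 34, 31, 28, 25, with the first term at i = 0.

Check differences: 31 - 34 = -3
28 - 31 = -3
Common difference d = -3.
First term a = 34.
Formula: S_i = 34 - 3*i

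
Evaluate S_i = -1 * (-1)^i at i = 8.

S_8 = -1 * (-1)^8 = -1 * 1 = -1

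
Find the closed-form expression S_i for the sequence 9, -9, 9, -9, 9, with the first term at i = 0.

Check ratios: -9 / 9 = -1.0
Common ratio r = -1.
First term a = 9.
Formula: S_i = 9 * (-1)^i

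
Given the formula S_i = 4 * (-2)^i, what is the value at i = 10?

S_10 = 4 * (-2)^10 = 4 * 1024 = 4096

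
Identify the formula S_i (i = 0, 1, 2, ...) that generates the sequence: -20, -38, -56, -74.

Check differences: -38 - -20 = -18
-56 - -38 = -18
Common difference d = -18.
First term a = -20.
Formula: S_i = -20 - 18*i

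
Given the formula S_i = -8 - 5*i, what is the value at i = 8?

S_8 = -8 + -5*8 = -8 + -40 = -48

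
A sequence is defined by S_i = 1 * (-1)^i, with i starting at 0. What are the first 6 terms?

This is a geometric sequence.
i=0: S_0 = 1 * (-1)^0 = 1
i=1: S_1 = 1 * (-1)^1 = -1
i=2: S_2 = 1 * (-1)^2 = 1
i=3: S_3 = 1 * (-1)^3 = -1
i=4: S_4 = 1 * (-1)^4 = 1
i=5: S_5 = 1 * (-1)^5 = -1
The first 6 terms are: [1, -1, 1, -1, 1, -1]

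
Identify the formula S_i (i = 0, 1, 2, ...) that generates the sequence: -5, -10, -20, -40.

Check ratios: -10 / -5 = 2.0
Common ratio r = 2.
First term a = -5.
Formula: S_i = -5 * 2^i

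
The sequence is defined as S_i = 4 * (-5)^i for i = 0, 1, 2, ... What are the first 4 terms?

This is a geometric sequence.
i=0: S_0 = 4 * (-5)^0 = 4
i=1: S_1 = 4 * (-5)^1 = -20
i=2: S_2 = 4 * (-5)^2 = 100
i=3: S_3 = 4 * (-5)^3 = -500
The first 4 terms are: [4, -20, 100, -500]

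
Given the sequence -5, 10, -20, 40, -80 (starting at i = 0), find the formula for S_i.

Check ratios: 10 / -5 = -2.0
Common ratio r = -2.
First term a = -5.
Formula: S_i = -5 * (-2)^i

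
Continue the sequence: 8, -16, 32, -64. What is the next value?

Ratios: -16 / 8 = -2.0
This is a geometric sequence with common ratio r = -2.
Next term = -64 * -2 = 128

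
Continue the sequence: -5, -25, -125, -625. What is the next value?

Ratios: -25 / -5 = 5.0
This is a geometric sequence with common ratio r = 5.
Next term = -625 * 5 = -3125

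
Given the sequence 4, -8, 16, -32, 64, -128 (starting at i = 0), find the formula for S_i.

Check ratios: -8 / 4 = -2.0
Common ratio r = -2.
First term a = 4.
Formula: S_i = 4 * (-2)^i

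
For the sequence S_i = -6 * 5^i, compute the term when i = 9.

S_9 = -6 * 5^9 = -6 * 1953125 = -11718750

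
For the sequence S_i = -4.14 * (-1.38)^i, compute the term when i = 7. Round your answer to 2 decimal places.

S_7 = -4.14 * (-1.38)^7 ≈ -4.14 * -9.5313 ≈ 39.46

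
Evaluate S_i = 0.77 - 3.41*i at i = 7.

S_7 = 0.77 + -3.41*7 = 0.77 + -23.87 = -23.1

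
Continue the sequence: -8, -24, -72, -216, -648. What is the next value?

Ratios: -24 / -8 = 3.0
This is a geometric sequence with common ratio r = 3.
Next term = -648 * 3 = -1944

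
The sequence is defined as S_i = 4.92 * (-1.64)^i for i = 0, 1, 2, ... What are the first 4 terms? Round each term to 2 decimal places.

This is a geometric sequence.
i=0: S_0 = 4.92 * (-1.64)^0 = 4.92
i=1: S_1 = 4.92 * (-1.64)^1 ≈ -8.07
i=2: S_2 = 4.92 * (-1.64)^2 ≈ 13.23
i=3: S_3 = 4.92 * (-1.64)^3 ≈ -21.7
The first 4 terms are: [4.92, -8.07, 13.23, -21.7]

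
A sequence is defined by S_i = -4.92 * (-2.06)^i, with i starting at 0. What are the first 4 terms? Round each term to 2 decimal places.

This is a geometric sequence.
i=0: S_0 = -4.92 * (-2.06)^0 = -4.92
i=1: S_1 = -4.92 * (-2.06)^1 ≈ 10.14
i=2: S_2 = -4.92 * (-2.06)^2 ≈ -20.88
i=3: S_3 = -4.92 * (-2.06)^3 ≈ 43.01
The first 4 terms are: [-4.92, 10.14, -20.88, 43.01]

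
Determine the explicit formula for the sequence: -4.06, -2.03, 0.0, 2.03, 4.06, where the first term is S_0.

Check differences: -2.03 - -4.06 = 2.03
0.0 - -2.03 = 2.03
Common difference d = 2.03.
First term a = -4.06.
Formula: S_i = -4.06 + 2.03*i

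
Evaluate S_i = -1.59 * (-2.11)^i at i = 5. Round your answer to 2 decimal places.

S_5 = -1.59 * (-2.11)^5 ≈ -1.59 * -41.8227 ≈ 66.5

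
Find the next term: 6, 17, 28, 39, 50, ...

Differences: 17 - 6 = 11
This is an arithmetic sequence with common difference d = 11.
Next term = 50 + 11 = 61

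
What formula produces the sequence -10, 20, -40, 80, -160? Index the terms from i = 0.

Check ratios: 20 / -10 = -2.0
Common ratio r = -2.
First term a = -10.
Formula: S_i = -10 * (-2)^i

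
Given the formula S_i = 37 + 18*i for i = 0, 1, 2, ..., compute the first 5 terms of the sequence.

This is an arithmetic sequence.
i=0: S_0 = 37 + 18*0 = 37
i=1: S_1 = 37 + 18*1 = 55
i=2: S_2 = 37 + 18*2 = 73
i=3: S_3 = 37 + 18*3 = 91
i=4: S_4 = 37 + 18*4 = 109
The first 5 terms are: [37, 55, 73, 91, 109]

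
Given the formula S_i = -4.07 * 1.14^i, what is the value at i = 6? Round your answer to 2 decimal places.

S_6 = -4.07 * 1.14^6 ≈ -4.07 * 2.195 ≈ -8.93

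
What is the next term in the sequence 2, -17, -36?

Differences: -17 - 2 = -19
This is an arithmetic sequence with common difference d = -19.
Next term = -36 + -19 = -55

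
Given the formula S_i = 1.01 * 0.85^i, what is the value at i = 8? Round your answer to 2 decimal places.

S_8 = 1.01 * 0.85^8 ≈ 1.01 * 0.2725 ≈ 0.28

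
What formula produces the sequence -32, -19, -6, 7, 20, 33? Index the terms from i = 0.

Check differences: -19 - -32 = 13
-6 - -19 = 13
Common difference d = 13.
First term a = -32.
Formula: S_i = -32 + 13*i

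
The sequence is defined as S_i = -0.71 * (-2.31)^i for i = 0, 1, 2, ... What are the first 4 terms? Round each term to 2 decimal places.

This is a geometric sequence.
i=0: S_0 = -0.71 * (-2.31)^0 = -0.71
i=1: S_1 = -0.71 * (-2.31)^1 ≈ 1.64
i=2: S_2 = -0.71 * (-2.31)^2 ≈ -3.79
i=3: S_3 = -0.71 * (-2.31)^3 ≈ 8.75
The first 4 terms are: [-0.71, 1.64, -3.79, 8.75]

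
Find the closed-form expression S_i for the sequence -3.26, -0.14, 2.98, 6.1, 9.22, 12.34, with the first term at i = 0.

Check differences: -0.14 - -3.26 = 3.12
2.98 - -0.14 = 3.12
Common difference d = 3.12.
First term a = -3.26.
Formula: S_i = -3.26 + 3.12*i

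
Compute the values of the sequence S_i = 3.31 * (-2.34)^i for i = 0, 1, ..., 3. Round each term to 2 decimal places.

This is a geometric sequence.
i=0: S_0 = 3.31 * (-2.34)^0 = 3.31
i=1: S_1 = 3.31 * (-2.34)^1 ≈ -7.75
i=2: S_2 = 3.31 * (-2.34)^2 ≈ 18.12
i=3: S_3 = 3.31 * (-2.34)^3 ≈ -42.41
The first 4 terms are: [3.31, -7.75, 18.12, -42.41]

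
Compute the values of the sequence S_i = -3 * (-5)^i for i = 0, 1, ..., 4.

This is a geometric sequence.
i=0: S_0 = -3 * (-5)^0 = -3
i=1: S_1 = -3 * (-5)^1 = 15
i=2: S_2 = -3 * (-5)^2 = -75
i=3: S_3 = -3 * (-5)^3 = 375
i=4: S_4 = -3 * (-5)^4 = -1875
The first 5 terms are: [-3, 15, -75, 375, -1875]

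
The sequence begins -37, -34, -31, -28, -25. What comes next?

Differences: -34 - -37 = 3
This is an arithmetic sequence with common difference d = 3.
Next term = -25 + 3 = -22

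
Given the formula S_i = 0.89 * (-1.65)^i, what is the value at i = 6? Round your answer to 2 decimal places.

S_6 = 0.89 * (-1.65)^6 ≈ 0.89 * 20.1792 ≈ 17.96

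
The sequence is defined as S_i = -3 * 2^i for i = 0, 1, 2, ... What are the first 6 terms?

This is a geometric sequence.
i=0: S_0 = -3 * 2^0 = -3
i=1: S_1 = -3 * 2^1 = -6
i=2: S_2 = -3 * 2^2 = -12
i=3: S_3 = -3 * 2^3 = -24
i=4: S_4 = -3 * 2^4 = -48
i=5: S_5 = -3 * 2^5 = -96
The first 6 terms are: [-3, -6, -12, -24, -48, -96]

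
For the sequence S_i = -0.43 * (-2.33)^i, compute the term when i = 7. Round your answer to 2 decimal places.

S_7 = -0.43 * (-2.33)^7 ≈ -0.43 * -372.8133 ≈ 160.31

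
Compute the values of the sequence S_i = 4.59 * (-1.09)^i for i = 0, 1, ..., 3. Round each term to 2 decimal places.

This is a geometric sequence.
i=0: S_0 = 4.59 * (-1.09)^0 = 4.59
i=1: S_1 = 4.59 * (-1.09)^1 ≈ -5.0
i=2: S_2 = 4.59 * (-1.09)^2 ≈ 5.45
i=3: S_3 = 4.59 * (-1.09)^3 ≈ -5.94
The first 4 terms are: [4.59, -5.0, 5.45, -5.94]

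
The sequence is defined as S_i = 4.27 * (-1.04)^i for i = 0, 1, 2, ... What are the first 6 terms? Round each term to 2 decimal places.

This is a geometric sequence.
i=0: S_0 = 4.27 * (-1.04)^0 = 4.27
i=1: S_1 = 4.27 * (-1.04)^1 ≈ -4.44
i=2: S_2 = 4.27 * (-1.04)^2 ≈ 4.62
i=3: S_3 = 4.27 * (-1.04)^3 ≈ -4.8
i=4: S_4 = 4.27 * (-1.04)^4 ≈ 5.0
i=5: S_5 = 4.27 * (-1.04)^5 ≈ -5.2
The first 6 terms are: [4.27, -4.44, 4.62, -4.8, 5.0, -5.2]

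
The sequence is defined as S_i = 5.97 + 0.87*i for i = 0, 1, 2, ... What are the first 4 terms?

This is an arithmetic sequence.
i=0: S_0 = 5.97 + 0.87*0 = 5.97
i=1: S_1 = 5.97 + 0.87*1 = 6.84
i=2: S_2 = 5.97 + 0.87*2 = 7.71
i=3: S_3 = 5.97 + 0.87*3 = 8.58
The first 4 terms are: [5.97, 6.84, 7.71, 8.58]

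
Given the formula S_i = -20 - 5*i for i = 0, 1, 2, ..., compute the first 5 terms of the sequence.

This is an arithmetic sequence.
i=0: S_0 = -20 + -5*0 = -20
i=1: S_1 = -20 + -5*1 = -25
i=2: S_2 = -20 + -5*2 = -30
i=3: S_3 = -20 + -5*3 = -35
i=4: S_4 = -20 + -5*4 = -40
The first 5 terms are: [-20, -25, -30, -35, -40]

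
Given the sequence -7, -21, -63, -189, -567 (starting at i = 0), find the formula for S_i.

Check ratios: -21 / -7 = 3.0
Common ratio r = 3.
First term a = -7.
Formula: S_i = -7 * 3^i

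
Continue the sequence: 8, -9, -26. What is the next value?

Differences: -9 - 8 = -17
This is an arithmetic sequence with common difference d = -17.
Next term = -26 + -17 = -43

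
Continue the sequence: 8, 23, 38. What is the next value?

Differences: 23 - 8 = 15
This is an arithmetic sequence with common difference d = 15.
Next term = 38 + 15 = 53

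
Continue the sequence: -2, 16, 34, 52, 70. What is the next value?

Differences: 16 - -2 = 18
This is an arithmetic sequence with common difference d = 18.
Next term = 70 + 18 = 88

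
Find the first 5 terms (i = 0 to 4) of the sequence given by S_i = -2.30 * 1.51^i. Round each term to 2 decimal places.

This is a geometric sequence.
i=0: S_0 = -2.3 * 1.51^0 = -2.3
i=1: S_1 = -2.3 * 1.51^1 ≈ -3.47
i=2: S_2 = -2.3 * 1.51^2 ≈ -5.24
i=3: S_3 = -2.3 * 1.51^3 ≈ -7.92
i=4: S_4 = -2.3 * 1.51^4 ≈ -11.96
The first 5 terms are: [-2.3, -3.47, -5.24, -7.92, -11.96]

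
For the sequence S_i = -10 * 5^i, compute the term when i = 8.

S_8 = -10 * 5^8 = -10 * 390625 = -3906250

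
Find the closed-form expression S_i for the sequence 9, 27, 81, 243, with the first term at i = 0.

Check ratios: 27 / 9 = 3.0
Common ratio r = 3.
First term a = 9.
Formula: S_i = 9 * 3^i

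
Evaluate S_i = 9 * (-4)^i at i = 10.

S_10 = 9 * (-4)^10 = 9 * 1048576 = 9437184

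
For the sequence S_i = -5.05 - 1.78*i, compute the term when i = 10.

S_10 = -5.05 + -1.78*10 = -5.05 + -17.8 = -22.85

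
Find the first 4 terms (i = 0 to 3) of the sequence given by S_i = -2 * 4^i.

This is a geometric sequence.
i=0: S_0 = -2 * 4^0 = -2
i=1: S_1 = -2 * 4^1 = -8
i=2: S_2 = -2 * 4^2 = -32
i=3: S_3 = -2 * 4^3 = -128
The first 4 terms are: [-2, -8, -32, -128]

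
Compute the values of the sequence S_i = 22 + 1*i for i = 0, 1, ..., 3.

This is an arithmetic sequence.
i=0: S_0 = 22 + 1*0 = 22
i=1: S_1 = 22 + 1*1 = 23
i=2: S_2 = 22 + 1*2 = 24
i=3: S_3 = 22 + 1*3 = 25
The first 4 terms are: [22, 23, 24, 25]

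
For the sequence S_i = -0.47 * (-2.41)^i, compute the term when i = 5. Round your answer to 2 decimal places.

S_5 = -0.47 * (-2.41)^5 ≈ -0.47 * -81.299 ≈ 38.21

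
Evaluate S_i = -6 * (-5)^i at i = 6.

S_6 = -6 * (-5)^6 = -6 * 15625 = -93750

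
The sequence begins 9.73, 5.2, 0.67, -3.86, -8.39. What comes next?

Differences: 5.2 - 9.73 = -4.53
This is an arithmetic sequence with common difference d = -4.53.
Next term = -8.39 + -4.53 = -12.92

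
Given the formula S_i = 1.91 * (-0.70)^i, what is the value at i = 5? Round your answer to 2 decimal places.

S_5 = 1.91 * (-0.7)^5 ≈ 1.91 * -0.1681 ≈ -0.32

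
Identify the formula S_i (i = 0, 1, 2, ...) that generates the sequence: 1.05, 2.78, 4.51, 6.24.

Check differences: 2.78 - 1.05 = 1.73
4.51 - 2.78 = 1.73
Common difference d = 1.73.
First term a = 1.05.
Formula: S_i = 1.05 + 1.73*i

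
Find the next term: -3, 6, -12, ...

Ratios: 6 / -3 = -2.0
This is a geometric sequence with common ratio r = -2.
Next term = -12 * -2 = 24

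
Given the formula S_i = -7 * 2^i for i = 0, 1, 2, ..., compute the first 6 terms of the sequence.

This is a geometric sequence.
i=0: S_0 = -7 * 2^0 = -7
i=1: S_1 = -7 * 2^1 = -14
i=2: S_2 = -7 * 2^2 = -28
i=3: S_3 = -7 * 2^3 = -56
i=4: S_4 = -7 * 2^4 = -112
i=5: S_5 = -7 * 2^5 = -224
The first 6 terms are: [-7, -14, -28, -56, -112, -224]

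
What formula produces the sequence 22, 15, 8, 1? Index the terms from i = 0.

Check differences: 15 - 22 = -7
8 - 15 = -7
Common difference d = -7.
First term a = 22.
Formula: S_i = 22 - 7*i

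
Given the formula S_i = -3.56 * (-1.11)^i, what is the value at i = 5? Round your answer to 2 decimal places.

S_5 = -3.56 * (-1.11)^5 ≈ -3.56 * -1.6851 ≈ 6.0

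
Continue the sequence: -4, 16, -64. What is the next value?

Ratios: 16 / -4 = -4.0
This is a geometric sequence with common ratio r = -4.
Next term = -64 * -4 = 256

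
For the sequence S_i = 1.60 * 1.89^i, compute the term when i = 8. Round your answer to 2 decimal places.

S_8 = 1.6 * 1.89^8 ≈ 1.6 * 162.815 ≈ 260.5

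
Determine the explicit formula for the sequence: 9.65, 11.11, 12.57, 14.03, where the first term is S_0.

Check differences: 11.11 - 9.65 = 1.46
12.57 - 11.11 = 1.46
Common difference d = 1.46.
First term a = 9.65.
Formula: S_i = 9.65 + 1.46*i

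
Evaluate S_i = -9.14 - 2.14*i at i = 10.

S_10 = -9.14 + -2.14*10 = -9.14 + -21.4 = -30.54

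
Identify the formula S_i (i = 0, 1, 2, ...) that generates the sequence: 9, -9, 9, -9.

Check ratios: -9 / 9 = -1.0
Common ratio r = -1.
First term a = 9.
Formula: S_i = 9 * (-1)^i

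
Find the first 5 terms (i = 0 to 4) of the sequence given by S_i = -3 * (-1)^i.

This is a geometric sequence.
i=0: S_0 = -3 * (-1)^0 = -3
i=1: S_1 = -3 * (-1)^1 = 3
i=2: S_2 = -3 * (-1)^2 = -3
i=3: S_3 = -3 * (-1)^3 = 3
i=4: S_4 = -3 * (-1)^4 = -3
The first 5 terms are: [-3, 3, -3, 3, -3]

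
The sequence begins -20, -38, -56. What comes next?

Differences: -38 - -20 = -18
This is an arithmetic sequence with common difference d = -18.
Next term = -56 + -18 = -74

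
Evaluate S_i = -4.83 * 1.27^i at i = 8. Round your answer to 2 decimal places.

S_8 = -4.83 * 1.27^8 ≈ -4.83 * 6.7675 ≈ -32.69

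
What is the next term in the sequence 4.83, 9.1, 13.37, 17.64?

Differences: 9.1 - 4.83 = 4.27
This is an arithmetic sequence with common difference d = 4.27.
Next term = 17.64 + 4.27 = 21.91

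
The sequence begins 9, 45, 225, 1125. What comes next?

Ratios: 45 / 9 = 5.0
This is a geometric sequence with common ratio r = 5.
Next term = 1125 * 5 = 5625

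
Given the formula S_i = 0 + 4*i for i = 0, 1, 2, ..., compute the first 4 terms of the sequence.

This is an arithmetic sequence.
i=0: S_0 = 0 + 4*0 = 0
i=1: S_1 = 0 + 4*1 = 4
i=2: S_2 = 0 + 4*2 = 8
i=3: S_3 = 0 + 4*3 = 12
The first 4 terms are: [0, 4, 8, 12]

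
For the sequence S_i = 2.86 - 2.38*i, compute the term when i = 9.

S_9 = 2.86 + -2.38*9 = 2.86 + -21.42 = -18.56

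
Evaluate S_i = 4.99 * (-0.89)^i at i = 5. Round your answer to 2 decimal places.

S_5 = 4.99 * (-0.89)^5 ≈ 4.99 * -0.5584 ≈ -2.79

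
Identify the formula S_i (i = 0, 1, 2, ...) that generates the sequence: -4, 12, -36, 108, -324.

Check ratios: 12 / -4 = -3.0
Common ratio r = -3.
First term a = -4.
Formula: S_i = -4 * (-3)^i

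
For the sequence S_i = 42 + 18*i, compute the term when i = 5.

S_5 = 42 + 18*5 = 42 + 90 = 132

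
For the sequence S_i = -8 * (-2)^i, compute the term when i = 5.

S_5 = -8 * (-2)^5 = -8 * -32 = 256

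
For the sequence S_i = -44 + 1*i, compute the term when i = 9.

S_9 = -44 + 1*9 = -44 + 9 = -35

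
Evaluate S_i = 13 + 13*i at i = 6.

S_6 = 13 + 13*6 = 13 + 78 = 91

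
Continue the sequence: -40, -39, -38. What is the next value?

Differences: -39 - -40 = 1
This is an arithmetic sequence with common difference d = 1.
Next term = -38 + 1 = -37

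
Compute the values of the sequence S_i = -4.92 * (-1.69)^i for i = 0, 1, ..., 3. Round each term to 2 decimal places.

This is a geometric sequence.
i=0: S_0 = -4.92 * (-1.69)^0 = -4.92
i=1: S_1 = -4.92 * (-1.69)^1 ≈ 8.31
i=2: S_2 = -4.92 * (-1.69)^2 ≈ -14.05
i=3: S_3 = -4.92 * (-1.69)^3 ≈ 23.75
The first 4 terms are: [-4.92, 8.31, -14.05, 23.75]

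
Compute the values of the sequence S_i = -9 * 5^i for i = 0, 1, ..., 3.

This is a geometric sequence.
i=0: S_0 = -9 * 5^0 = -9
i=1: S_1 = -9 * 5^1 = -45
i=2: S_2 = -9 * 5^2 = -225
i=3: S_3 = -9 * 5^3 = -1125
The first 4 terms are: [-9, -45, -225, -1125]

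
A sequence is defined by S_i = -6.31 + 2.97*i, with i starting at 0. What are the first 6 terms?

This is an arithmetic sequence.
i=0: S_0 = -6.31 + 2.97*0 = -6.31
i=1: S_1 = -6.31 + 2.97*1 = -3.34
i=2: S_2 = -6.31 + 2.97*2 = -0.37
i=3: S_3 = -6.31 + 2.97*3 = 2.6
i=4: S_4 = -6.31 + 2.97*4 = 5.57
i=5: S_5 = -6.31 + 2.97*5 = 8.54
The first 6 terms are: [-6.31, -3.34, -0.37, 2.6, 5.57, 8.54]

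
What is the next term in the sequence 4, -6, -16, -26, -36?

Differences: -6 - 4 = -10
This is an arithmetic sequence with common difference d = -10.
Next term = -36 + -10 = -46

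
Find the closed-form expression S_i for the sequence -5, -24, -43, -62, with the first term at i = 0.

Check differences: -24 - -5 = -19
-43 - -24 = -19
Common difference d = -19.
First term a = -5.
Formula: S_i = -5 - 19*i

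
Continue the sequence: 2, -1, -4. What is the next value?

Differences: -1 - 2 = -3
This is an arithmetic sequence with common difference d = -3.
Next term = -4 + -3 = -7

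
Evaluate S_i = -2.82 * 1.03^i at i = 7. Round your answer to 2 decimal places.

S_7 = -2.82 * 1.03^7 ≈ -2.82 * 1.2299 ≈ -3.47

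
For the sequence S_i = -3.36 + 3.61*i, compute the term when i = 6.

S_6 = -3.36 + 3.61*6 = -3.36 + 21.66 = 18.3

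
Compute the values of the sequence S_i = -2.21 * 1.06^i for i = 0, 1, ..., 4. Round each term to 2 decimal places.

This is a geometric sequence.
i=0: S_0 = -2.21 * 1.06^0 = -2.21
i=1: S_1 = -2.21 * 1.06^1 ≈ -2.34
i=2: S_2 = -2.21 * 1.06^2 ≈ -2.48
i=3: S_3 = -2.21 * 1.06^3 ≈ -2.63
i=4: S_4 = -2.21 * 1.06^4 ≈ -2.79
The first 5 terms are: [-2.21, -2.34, -2.48, -2.63, -2.79]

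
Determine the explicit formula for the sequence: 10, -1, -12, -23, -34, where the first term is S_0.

Check differences: -1 - 10 = -11
-12 - -1 = -11
Common difference d = -11.
First term a = 10.
Formula: S_i = 10 - 11*i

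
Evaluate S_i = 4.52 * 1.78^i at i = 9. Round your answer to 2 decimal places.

S_9 = 4.52 * 1.78^9 ≈ 4.52 * 179.3825 ≈ 810.81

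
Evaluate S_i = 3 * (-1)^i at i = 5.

S_5 = 3 * (-1)^5 = 3 * -1 = -3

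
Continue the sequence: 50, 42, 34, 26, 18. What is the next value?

Differences: 42 - 50 = -8
This is an arithmetic sequence with common difference d = -8.
Next term = 18 + -8 = 10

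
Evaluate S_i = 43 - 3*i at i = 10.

S_10 = 43 + -3*10 = 43 + -30 = 13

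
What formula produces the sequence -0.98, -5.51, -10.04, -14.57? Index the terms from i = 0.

Check differences: -5.51 - -0.98 = -4.53
-10.04 - -5.51 = -4.53
Common difference d = -4.53.
First term a = -0.98.
Formula: S_i = -0.98 - 4.53*i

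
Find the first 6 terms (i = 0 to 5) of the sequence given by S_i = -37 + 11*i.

This is an arithmetic sequence.
i=0: S_0 = -37 + 11*0 = -37
i=1: S_1 = -37 + 11*1 = -26
i=2: S_2 = -37 + 11*2 = -15
i=3: S_3 = -37 + 11*3 = -4
i=4: S_4 = -37 + 11*4 = 7
i=5: S_5 = -37 + 11*5 = 18
The first 6 terms are: [-37, -26, -15, -4, 7, 18]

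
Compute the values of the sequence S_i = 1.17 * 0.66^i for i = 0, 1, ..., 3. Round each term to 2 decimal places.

This is a geometric sequence.
i=0: S_0 = 1.17 * 0.66^0 = 1.17
i=1: S_1 = 1.17 * 0.66^1 ≈ 0.77
i=2: S_2 = 1.17 * 0.66^2 ≈ 0.51
i=3: S_3 = 1.17 * 0.66^3 ≈ 0.34
The first 4 terms are: [1.17, 0.77, 0.51, 0.34]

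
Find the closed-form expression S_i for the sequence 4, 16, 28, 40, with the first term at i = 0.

Check differences: 16 - 4 = 12
28 - 16 = 12
Common difference d = 12.
First term a = 4.
Formula: S_i = 4 + 12*i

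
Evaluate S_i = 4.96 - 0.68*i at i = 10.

S_10 = 4.96 + -0.68*10 = 4.96 + -6.8 = -1.84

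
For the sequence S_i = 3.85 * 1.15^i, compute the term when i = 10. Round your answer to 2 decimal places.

S_10 = 3.85 * 1.15^10 ≈ 3.85 * 4.0456 ≈ 15.58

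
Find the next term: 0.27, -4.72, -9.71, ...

Differences: -4.72 - 0.27 = -4.99
This is an arithmetic sequence with common difference d = -4.99.
Next term = -9.71 + -4.99 = -14.7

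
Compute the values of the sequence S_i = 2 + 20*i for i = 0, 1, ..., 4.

This is an arithmetic sequence.
i=0: S_0 = 2 + 20*0 = 2
i=1: S_1 = 2 + 20*1 = 22
i=2: S_2 = 2 + 20*2 = 42
i=3: S_3 = 2 + 20*3 = 62
i=4: S_4 = 2 + 20*4 = 82
The first 5 terms are: [2, 22, 42, 62, 82]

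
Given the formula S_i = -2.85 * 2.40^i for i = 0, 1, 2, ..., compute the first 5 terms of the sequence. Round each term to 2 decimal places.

This is a geometric sequence.
i=0: S_0 = -2.85 * 2.4^0 = -2.85
i=1: S_1 = -2.85 * 2.4^1 = -6.84
i=2: S_2 = -2.85 * 2.4^2 ≈ -16.42
i=3: S_3 = -2.85 * 2.4^3 ≈ -39.4
i=4: S_4 = -2.85 * 2.4^4 ≈ -94.56
The first 5 terms are: [-2.85, -6.84, -16.42, -39.4, -94.56]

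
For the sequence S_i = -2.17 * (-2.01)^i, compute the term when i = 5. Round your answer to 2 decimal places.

S_5 = -2.17 * (-2.01)^5 ≈ -2.17 * -32.808 ≈ 71.19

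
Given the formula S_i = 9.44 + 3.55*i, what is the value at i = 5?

S_5 = 9.44 + 3.55*5 = 9.44 + 17.75 = 27.19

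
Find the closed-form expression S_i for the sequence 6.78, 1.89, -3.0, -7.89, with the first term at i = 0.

Check differences: 1.89 - 6.78 = -4.89
-3.0 - 1.89 = -4.89
Common difference d = -4.89.
First term a = 6.78.
Formula: S_i = 6.78 - 4.89*i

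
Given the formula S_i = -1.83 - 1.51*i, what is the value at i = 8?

S_8 = -1.83 + -1.51*8 = -1.83 + -12.08 = -13.91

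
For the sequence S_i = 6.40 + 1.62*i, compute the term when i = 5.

S_5 = 6.4 + 1.62*5 = 6.4 + 8.1 = 14.5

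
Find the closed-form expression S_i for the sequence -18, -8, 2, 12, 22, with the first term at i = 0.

Check differences: -8 - -18 = 10
2 - -8 = 10
Common difference d = 10.
First term a = -18.
Formula: S_i = -18 + 10*i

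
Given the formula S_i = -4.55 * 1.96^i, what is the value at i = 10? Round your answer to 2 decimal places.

S_10 = -4.55 * 1.96^10 ≈ -4.55 * 836.6826 ≈ -3806.91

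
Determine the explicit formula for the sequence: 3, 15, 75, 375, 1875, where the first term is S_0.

Check ratios: 15 / 3 = 5.0
Common ratio r = 5.
First term a = 3.
Formula: S_i = 3 * 5^i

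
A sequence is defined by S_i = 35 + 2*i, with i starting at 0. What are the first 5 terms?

This is an arithmetic sequence.
i=0: S_0 = 35 + 2*0 = 35
i=1: S_1 = 35 + 2*1 = 37
i=2: S_2 = 35 + 2*2 = 39
i=3: S_3 = 35 + 2*3 = 41
i=4: S_4 = 35 + 2*4 = 43
The first 5 terms are: [35, 37, 39, 41, 43]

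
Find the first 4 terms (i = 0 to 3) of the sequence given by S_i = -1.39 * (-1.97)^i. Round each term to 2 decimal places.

This is a geometric sequence.
i=0: S_0 = -1.39 * (-1.97)^0 = -1.39
i=1: S_1 = -1.39 * (-1.97)^1 ≈ 2.74
i=2: S_2 = -1.39 * (-1.97)^2 ≈ -5.39
i=3: S_3 = -1.39 * (-1.97)^3 ≈ 10.63
The first 4 terms are: [-1.39, 2.74, -5.39, 10.63]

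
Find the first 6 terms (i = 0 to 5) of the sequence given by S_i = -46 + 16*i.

This is an arithmetic sequence.
i=0: S_0 = -46 + 16*0 = -46
i=1: S_1 = -46 + 16*1 = -30
i=2: S_2 = -46 + 16*2 = -14
i=3: S_3 = -46 + 16*3 = 2
i=4: S_4 = -46 + 16*4 = 18
i=5: S_5 = -46 + 16*5 = 34
The first 6 terms are: [-46, -30, -14, 2, 18, 34]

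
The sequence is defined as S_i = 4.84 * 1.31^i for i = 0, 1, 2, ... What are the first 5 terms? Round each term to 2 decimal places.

This is a geometric sequence.
i=0: S_0 = 4.84 * 1.31^0 = 4.84
i=1: S_1 = 4.84 * 1.31^1 ≈ 6.34
i=2: S_2 = 4.84 * 1.31^2 ≈ 8.31
i=3: S_3 = 4.84 * 1.31^3 ≈ 10.88
i=4: S_4 = 4.84 * 1.31^4 ≈ 14.25
The first 5 terms are: [4.84, 6.34, 8.31, 10.88, 14.25]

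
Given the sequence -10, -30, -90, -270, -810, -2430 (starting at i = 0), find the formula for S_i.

Check ratios: -30 / -10 = 3.0
Common ratio r = 3.
First term a = -10.
Formula: S_i = -10 * 3^i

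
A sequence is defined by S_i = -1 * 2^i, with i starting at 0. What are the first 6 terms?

This is a geometric sequence.
i=0: S_0 = -1 * 2^0 = -1
i=1: S_1 = -1 * 2^1 = -2
i=2: S_2 = -1 * 2^2 = -4
i=3: S_3 = -1 * 2^3 = -8
i=4: S_4 = -1 * 2^4 = -16
i=5: S_5 = -1 * 2^5 = -32
The first 6 terms are: [-1, -2, -4, -8, -16, -32]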